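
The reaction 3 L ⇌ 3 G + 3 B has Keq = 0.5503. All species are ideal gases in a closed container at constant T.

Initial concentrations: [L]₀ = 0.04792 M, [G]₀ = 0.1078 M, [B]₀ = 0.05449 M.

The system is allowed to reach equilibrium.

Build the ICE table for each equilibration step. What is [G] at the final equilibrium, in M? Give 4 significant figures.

[G]_eq = 0.1407 M

Q₀ = 0.001842 vs Keq = 0.5503 ⇒ Q<K, forward
Step 1:
                    L           G           B
  init        0.04792      0.1078     0.05449
  Δ          -0.03291     0.03291     0.03291
  eq          0.01501      0.1407      0.0874
  solve Keq expr → x = 0.01097; check Q = 0.5503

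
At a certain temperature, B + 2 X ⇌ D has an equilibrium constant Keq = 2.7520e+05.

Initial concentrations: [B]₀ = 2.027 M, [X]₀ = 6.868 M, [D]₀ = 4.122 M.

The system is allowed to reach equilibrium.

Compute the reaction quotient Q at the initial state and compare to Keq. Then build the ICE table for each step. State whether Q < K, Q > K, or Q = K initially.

Q₀ = 0.04311 vs Keq = 2.7520e+05 ⇒ Q<K, forward
Step 1:
                    B           X           D
  init          2.027       6.868       4.122
  Δ            -2.027      -4.054       2.027
  eq       2.8217e-06       2.814       6.149
  solve Keq expr → x = 2.027; check Q = 2.7520e+05

Q₀ = 0.04311; Q < K (proceeds forward)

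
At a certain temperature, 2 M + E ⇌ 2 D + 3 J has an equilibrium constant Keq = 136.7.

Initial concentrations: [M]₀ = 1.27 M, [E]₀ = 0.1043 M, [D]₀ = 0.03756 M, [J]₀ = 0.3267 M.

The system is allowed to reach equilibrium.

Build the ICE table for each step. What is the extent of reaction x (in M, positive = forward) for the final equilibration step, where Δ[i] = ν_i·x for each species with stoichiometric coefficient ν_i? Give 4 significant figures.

Q₀ = 2.9242e-04 vs Keq = 136.7 ⇒ Q<K, forward
Step 1:
                  M         E         D         J
  Initial      1.27    0.1043   0.03756    0.3267
  Change    -0.2084   -0.1042    0.2084    0.3126
  Equil       1.062 1.0259e-04     0.246    0.6393
  solve Keq expr → x = 0.1042; check Q = 136.7

x = 0.1042 M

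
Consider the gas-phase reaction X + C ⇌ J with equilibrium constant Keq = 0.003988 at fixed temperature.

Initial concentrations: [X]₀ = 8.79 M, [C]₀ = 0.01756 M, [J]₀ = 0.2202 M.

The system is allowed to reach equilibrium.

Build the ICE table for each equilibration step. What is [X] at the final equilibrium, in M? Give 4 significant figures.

[X]_eq = 9.002 M

Q₀ = 1.427 vs Keq = 0.003988 ⇒ Q>K, reverse
Step 1:
                  X         C         J
  init         8.79   0.01756    0.2202
  Δ           0.212     0.212    -0.212
  eq          9.002    0.2295   0.00824
  solve Keq expr → x = -0.212; check Q = 0.003988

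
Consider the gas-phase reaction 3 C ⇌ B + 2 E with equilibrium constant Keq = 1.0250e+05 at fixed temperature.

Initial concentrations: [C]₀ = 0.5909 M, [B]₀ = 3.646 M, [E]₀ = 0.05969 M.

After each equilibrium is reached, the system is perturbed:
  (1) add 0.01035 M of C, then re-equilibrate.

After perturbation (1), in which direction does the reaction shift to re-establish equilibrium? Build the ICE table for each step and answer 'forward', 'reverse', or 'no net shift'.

Q₀ = 0.06296 vs Keq = 1.0250e+05 ⇒ Q<K, forward
Step 1:
                   C          B          E
  I           0.5909      3.646    0.05969
  C          -0.5715     0.1905      0.381
  E          0.01937      3.837     0.4407
  solve Keq expr → x = 0.1905; check Q = 1.0250e+05
Then add 0.01035 M of C.
Step 2:
                   C          B          E
  I          0.02972      3.837     0.4407
  C         -0.01015   0.003382   0.006764
  E          0.01958       3.84     0.4475
  solve Keq expr → x = 0.003382; check Q = 1.0250e+05

Direction: forward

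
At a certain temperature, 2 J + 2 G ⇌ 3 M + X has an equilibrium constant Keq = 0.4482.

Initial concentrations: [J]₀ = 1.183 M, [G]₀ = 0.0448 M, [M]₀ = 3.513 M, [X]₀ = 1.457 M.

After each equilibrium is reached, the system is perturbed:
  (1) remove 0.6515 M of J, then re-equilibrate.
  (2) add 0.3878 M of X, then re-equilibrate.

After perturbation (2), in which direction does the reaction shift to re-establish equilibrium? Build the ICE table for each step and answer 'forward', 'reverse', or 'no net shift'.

Q₀ = 2.2489e+04 vs Keq = 0.4482 ⇒ Q>K, reverse
Step 1:
                   J          G          M          X
  I            1.183     0.0448      3.513      1.457
  C            1.216      1.216     -1.823    -0.6078
  E            2.399       1.26       1.69     0.8492
  solve Keq expr → x = -0.6078; check Q = 0.4482
Then remove 0.6515 M of J.
Step 2:
                   J          G          M          X
  I            1.747       1.26       1.69     0.8492
  C            0.105      0.105    -0.1574   -0.05248
  E            1.852      1.365      1.532     0.7967
  solve Keq expr → x = -0.05248; check Q = 0.4482
Then add 0.3878 M of X.
Step 3:
                   J          G          M          X
  I            1.852      1.365      1.532      1.185
  C          0.06658    0.06658   -0.09987   -0.03329
  E            1.919      1.432      1.432      1.151
  solve Keq expr → x = -0.03329; check Q = 0.4482

Direction: reverse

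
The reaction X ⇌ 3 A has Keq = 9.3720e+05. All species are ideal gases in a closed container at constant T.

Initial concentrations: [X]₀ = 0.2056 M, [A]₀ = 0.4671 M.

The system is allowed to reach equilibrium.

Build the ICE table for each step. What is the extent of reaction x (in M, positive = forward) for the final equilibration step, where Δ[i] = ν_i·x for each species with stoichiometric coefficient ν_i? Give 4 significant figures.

Q₀ = 0.4957 vs Keq = 9.3720e+05 ⇒ Q<K, forward
Step 1:
                    X           A
  init         0.2056      0.4671
  Δ           -0.2056      0.6168
  eq       1.3587e-06       1.084
  solve Keq expr → x = 0.2056; check Q = 9.3720e+05

x = 0.2056 M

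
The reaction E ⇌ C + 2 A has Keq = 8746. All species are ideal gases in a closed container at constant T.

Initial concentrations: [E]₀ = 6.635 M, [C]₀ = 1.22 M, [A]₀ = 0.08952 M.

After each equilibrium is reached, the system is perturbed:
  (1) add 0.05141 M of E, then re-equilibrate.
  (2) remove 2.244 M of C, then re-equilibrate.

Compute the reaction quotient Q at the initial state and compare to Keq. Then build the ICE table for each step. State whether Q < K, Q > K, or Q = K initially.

Q₀ = 0.001474 vs Keq = 8746 ⇒ Q<K, forward
Step 1:
                  E         C         A
  Initial     6.635      1.22   0.08952
  Change     -6.485     6.485     12.97
  Equil      0.1502     7.705     13.06
  solve Keq expr → x = 6.485; check Q = 8746
Then add 0.05141 M of E.
Step 2:
                  E         C         A
  Initial    0.2016     7.705     13.06
  Change   -0.04823   0.04823   0.09646
  Equil      0.1534     7.753     13.16
  solve Keq expr → x = 0.04823; check Q = 8746
Then remove 2.244 M of C.
Step 3:
                  E         C         A
  Initial    0.1534     5.509     13.16
  Change   -0.04216   0.04216   0.08432
  Equil      0.1113     5.551     13.24
  solve Keq expr → x = 0.04216; check Q = 8746

Q₀ = 0.001474; Q < K (proceeds forward)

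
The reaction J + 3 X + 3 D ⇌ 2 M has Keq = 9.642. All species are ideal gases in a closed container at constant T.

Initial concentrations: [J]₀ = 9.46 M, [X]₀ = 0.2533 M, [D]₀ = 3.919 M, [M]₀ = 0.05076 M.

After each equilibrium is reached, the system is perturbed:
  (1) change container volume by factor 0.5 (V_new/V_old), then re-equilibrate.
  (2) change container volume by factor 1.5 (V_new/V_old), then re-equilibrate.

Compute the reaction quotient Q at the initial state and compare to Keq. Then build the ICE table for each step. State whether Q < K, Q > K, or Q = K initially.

Q₀ = 2.7843e-04; Q < K (proceeds forward)

Q₀ = 2.7843e-04 vs Keq = 9.642 ⇒ Q<K, forward
Step 1:
                  J         X         D         M
  I            9.46    0.2533     3.919   0.05076
  C        -0.07742   -0.2323   -0.2323    0.1548
  E           9.383   0.02105     3.687    0.2056
  solve Keq expr → x = 0.07742; check Q = 9.642
Then change container volume by factor 0.5 (V_new/V_old).
Step 2:
                  J         X         D         M
  I           18.77    0.0421     7.373    0.4112
  C       -0.009459  -0.02838  -0.02838   0.01892
  E           18.76   0.01372     7.345    0.4301
  solve Keq expr → x = 0.009459; check Q = 9.642
Then change container volume by factor 1.5 (V_new/V_old).
Step 3:
                  J         X         D         M
  I            12.5  0.009145     4.897    0.2867
  C        0.002853  0.008559  0.008559 -0.005706
  E           12.51    0.0177     4.905     0.281
  solve Keq expr → x = -0.002853; check Q = 9.642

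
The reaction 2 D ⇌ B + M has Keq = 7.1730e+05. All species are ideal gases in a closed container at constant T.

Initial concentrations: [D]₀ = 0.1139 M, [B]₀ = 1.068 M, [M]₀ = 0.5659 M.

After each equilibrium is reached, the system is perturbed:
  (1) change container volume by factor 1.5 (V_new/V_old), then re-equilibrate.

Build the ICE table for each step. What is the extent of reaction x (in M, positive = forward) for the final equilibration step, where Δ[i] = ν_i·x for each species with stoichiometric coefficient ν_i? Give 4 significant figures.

x = 0 M

Q₀ = 46.59 vs Keq = 7.1730e+05 ⇒ Q<K, forward
Step 1:
                    D           B           M
  Initial      0.1139       1.068      0.5659
  Change      -0.1129     0.05646     0.05646
  Equil    9.8773e-04       1.124      0.6224
  solve Keq expr → x = 0.05646; check Q = 7.1730e+05
Then change container volume by factor 1.5 (V_new/V_old).
Step 2:
                    D           B           M
  Initial  6.5849e-04      0.7496      0.4149
  Change            0           0           0
  Equil    6.5849e-04      0.7496      0.4149
  solve Keq expr → x = 0; check Q = 7.1730e+05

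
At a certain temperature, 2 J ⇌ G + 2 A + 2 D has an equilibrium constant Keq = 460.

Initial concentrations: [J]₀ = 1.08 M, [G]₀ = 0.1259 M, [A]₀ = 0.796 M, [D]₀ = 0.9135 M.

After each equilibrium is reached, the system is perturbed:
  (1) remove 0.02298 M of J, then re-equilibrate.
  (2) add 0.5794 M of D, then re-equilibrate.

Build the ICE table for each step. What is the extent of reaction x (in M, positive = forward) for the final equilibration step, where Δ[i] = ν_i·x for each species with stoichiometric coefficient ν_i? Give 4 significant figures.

Q₀ = 0.05707 vs Keq = 460 ⇒ Q<K, forward
Step 1:
                  J         G         A         D
  init         1.08    0.1259     0.796    0.9135
  Δ         -0.9605    0.4803    0.9605    0.9605
  eq         0.1195    0.6062     1.757     1.874
  solve Keq expr → x = 0.4803; check Q = 460
Then remove 0.02298 M of J.
Step 2:
                  J         G         A         D
  init      0.09651    0.6062     1.757     1.874
  Δ         0.01948 -0.009741  -0.01948  -0.01948
  eq          0.116    0.5964     1.737     1.855
  solve Keq expr → x = -0.009741; check Q = 460
Then add 0.5794 M of D.
Step 3:
                  J         G         A         D
  init        0.116    0.5964     1.737     2.434
  Δ         0.02991  -0.01496  -0.02991  -0.02991
  eq         0.1459    0.5815     1.707     2.404
  solve Keq expr → x = -0.01496; check Q = 460

x = -0.01496 M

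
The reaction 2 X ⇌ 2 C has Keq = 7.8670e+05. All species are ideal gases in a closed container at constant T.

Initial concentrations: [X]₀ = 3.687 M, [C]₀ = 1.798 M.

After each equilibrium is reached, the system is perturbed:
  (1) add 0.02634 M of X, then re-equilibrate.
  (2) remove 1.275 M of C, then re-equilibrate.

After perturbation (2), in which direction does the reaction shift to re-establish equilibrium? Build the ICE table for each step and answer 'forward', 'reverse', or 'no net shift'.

Q₀ = 0.2378 vs Keq = 7.8670e+05 ⇒ Q<K, forward
Step 1:
                    X           C
  I             3.687       1.798
  C            -3.681       3.681
  E          0.006177       5.479
  solve Keq expr → x = 1.84; check Q = 7.8670e+05
Then add 0.02634 M of X.
Step 2:
                    X           C
  I           0.03252       5.479
  C          -0.02631     0.02631
  E          0.006207       5.505
  solve Keq expr → x = 0.01316; check Q = 7.8670e+05
Then remove 1.275 M of C.
Step 3:
                    X           C
  I          0.006207        4.23
  C         -0.001436    0.001436
  E          0.004771       4.232
  solve Keq expr → x = 7.1794e-04; check Q = 7.8670e+05

Direction: forward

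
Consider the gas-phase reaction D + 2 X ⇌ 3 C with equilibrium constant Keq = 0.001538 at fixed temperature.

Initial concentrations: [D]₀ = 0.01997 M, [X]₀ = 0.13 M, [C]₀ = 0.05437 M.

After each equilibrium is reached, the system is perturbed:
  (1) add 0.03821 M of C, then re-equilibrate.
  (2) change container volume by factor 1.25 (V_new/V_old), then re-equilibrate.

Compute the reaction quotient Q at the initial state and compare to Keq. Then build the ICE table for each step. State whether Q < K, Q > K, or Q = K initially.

Q₀ = 0.4762; Q > K (proceeds reverse)

Q₀ = 0.4762 vs Keq = 0.001538 ⇒ Q>K, reverse
Step 1:
                  D         X         C
  init      0.01997      0.13   0.05437
  Δ         0.01445    0.0289  -0.04335
  eq        0.03442    0.1589   0.01102
  solve Keq expr → x = -0.01445; check Q = 0.001538
Then add 0.03821 M of C.
Step 2:
                  D         X         C
  init      0.03442    0.1589   0.04923
  Δ         0.01196   0.02391  -0.03587
  eq        0.04638    0.1828   0.01336
  solve Keq expr → x = -0.01196; check Q = 0.001538
Then change container volume by factor 1.25 (V_new/V_old).
Step 3:
                  D         X         C
  init       0.0371    0.1463   0.01069
  Δ               0         0         0
  eq         0.0371    0.1463   0.01069
  solve Keq expr → x = 0; check Q = 0.001538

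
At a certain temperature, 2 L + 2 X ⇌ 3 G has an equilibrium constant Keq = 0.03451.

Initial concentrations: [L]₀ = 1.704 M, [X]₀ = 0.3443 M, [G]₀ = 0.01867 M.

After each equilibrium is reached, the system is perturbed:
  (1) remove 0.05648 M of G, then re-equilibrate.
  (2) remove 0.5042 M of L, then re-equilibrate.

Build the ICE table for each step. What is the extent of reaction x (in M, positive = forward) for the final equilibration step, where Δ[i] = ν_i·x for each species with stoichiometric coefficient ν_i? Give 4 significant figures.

x = -0.009154 M

Q₀ = 1.8907e-05 vs Keq = 0.03451 ⇒ Q<K, forward
Step 1:
                  L         X         G
  Initial     1.704    0.3443   0.01867
  Change    -0.1028   -0.1028    0.1542
  Equil       1.601    0.2415    0.1728
  solve Keq expr → x = 0.05138; check Q = 0.03451
Then remove 0.05648 M of G.
Step 2:
                  L         X         G
  Initial     1.601    0.2415    0.1163
  Change   -0.02751  -0.02751   0.04126
  Equil       1.574     0.214    0.1576
  solve Keq expr → x = 0.01375; check Q = 0.03451
Then remove 0.5042 M of L.
Step 3:
                  L         X         G
  Initial      1.07     0.214    0.1576
  Change    0.01831   0.01831  -0.02746
  Equil       1.088    0.2323    0.1301
  solve Keq expr → x = -0.009154; check Q = 0.03451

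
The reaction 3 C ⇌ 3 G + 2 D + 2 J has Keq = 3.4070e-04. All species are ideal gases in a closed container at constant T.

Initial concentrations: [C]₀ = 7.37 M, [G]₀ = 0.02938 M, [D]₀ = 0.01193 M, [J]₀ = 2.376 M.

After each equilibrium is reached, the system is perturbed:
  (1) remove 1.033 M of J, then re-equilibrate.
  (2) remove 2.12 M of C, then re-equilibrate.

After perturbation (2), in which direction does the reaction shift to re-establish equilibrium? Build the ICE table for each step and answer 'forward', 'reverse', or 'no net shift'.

Q₀ = 5.0901e-11 vs Keq = 3.4070e-04 ⇒ Q<K, forward
Step 1:
                    C           G           D           J
  init           7.37     0.02938     0.01193       2.376
  Δ           -0.4848      0.4848      0.3232      0.3232
  eq            6.885      0.5142      0.3351       2.699
  solve Keq expr → x = 0.1616; check Q = 3.4070e-04
Then remove 1.033 M of J.
Step 2:
                    C           G           D           J
  init          6.885      0.5142      0.3351       1.666
  Δ          -0.09433     0.09433     0.06289     0.06289
  eq            6.791      0.6085       0.398       1.729
  solve Keq expr → x = 0.03144; check Q = 3.4070e-04
Then remove 2.12 M of C.
Step 3:
                    C           G           D           J
  init          4.671      0.6085       0.398       1.729
  Δ            0.1066     -0.1066    -0.07106    -0.07106
  eq            4.777      0.5019      0.3269       1.658
  solve Keq expr → x = -0.03553; check Q = 3.4070e-04

Direction: reverse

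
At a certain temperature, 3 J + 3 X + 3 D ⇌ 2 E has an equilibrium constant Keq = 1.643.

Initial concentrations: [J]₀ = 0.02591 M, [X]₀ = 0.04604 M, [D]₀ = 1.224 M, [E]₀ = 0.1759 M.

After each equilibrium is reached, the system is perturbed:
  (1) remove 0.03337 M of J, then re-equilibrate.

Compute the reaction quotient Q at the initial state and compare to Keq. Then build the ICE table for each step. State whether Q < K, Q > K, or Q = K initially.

Q₀ = 9.9398e+06 vs Keq = 1.643 ⇒ Q>K, reverse
Step 1:
                  J         X         D         E
  init      0.02591   0.04604     1.224    0.1759
  Δ          0.2129    0.2129    0.2129   -0.1419
  eq         0.2388     0.259     1.437   0.03396
  solve Keq expr → x = -0.07097; check Q = 1.643
Then remove 0.03337 M of J.
Step 2:
                  J         X         D         E
  init       0.2055     0.259     1.437   0.03396
  Δ         0.00646   0.00646   0.00646 -0.004307
  eq         0.2119    0.2654     1.443   0.02965
  solve Keq expr → x = -0.002153; check Q = 1.643

Q₀ = 9.9398e+06; Q > K (proceeds reverse)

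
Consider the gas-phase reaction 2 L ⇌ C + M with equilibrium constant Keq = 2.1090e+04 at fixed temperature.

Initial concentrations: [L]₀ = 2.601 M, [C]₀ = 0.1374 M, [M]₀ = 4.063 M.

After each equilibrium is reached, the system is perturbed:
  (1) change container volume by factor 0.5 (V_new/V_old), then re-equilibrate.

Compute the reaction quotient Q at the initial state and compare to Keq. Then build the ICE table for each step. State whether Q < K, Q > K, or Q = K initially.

Q₀ = 0.08252 vs Keq = 2.1090e+04 ⇒ Q<K, forward
Step 1:
                  L         C         M
  init        2.601    0.1374     4.063
  Δ          -2.582     1.291     1.291
  eq        0.01904     1.428     5.354
  solve Keq expr → x = 1.291; check Q = 2.1090e+04
Then change container volume by factor 0.5 (V_new/V_old).
Step 2:
                  L         C         M
  init      0.03808     2.857     10.71
  Δ               0         0         0
  eq        0.03808     2.857     10.71
  solve Keq expr → x = 0; check Q = 2.1090e+04

Q₀ = 0.08252; Q < K (proceeds forward)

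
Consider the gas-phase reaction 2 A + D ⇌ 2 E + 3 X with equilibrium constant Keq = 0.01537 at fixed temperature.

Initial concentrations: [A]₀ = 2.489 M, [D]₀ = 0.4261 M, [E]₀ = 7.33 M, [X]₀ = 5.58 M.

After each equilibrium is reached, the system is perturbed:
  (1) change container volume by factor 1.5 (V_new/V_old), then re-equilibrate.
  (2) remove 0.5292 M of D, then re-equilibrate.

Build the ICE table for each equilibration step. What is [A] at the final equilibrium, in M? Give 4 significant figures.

[A]_eq = 3.93 M

Q₀ = 3536 vs Keq = 0.01537 ⇒ Q>K, reverse
Step 1:
                   A          D          E          X
  I            2.489     0.4261       7.33       5.58
  C            3.437      1.719     -3.437     -5.156
  E            5.926      2.145      3.893     0.4243
  solve Keq expr → x = -1.719; check Q = 0.01537
Then change container volume by factor 1.5 (V_new/V_old).
Step 2:
                   A          D          E          X
  I            3.951       1.43      2.595     0.2829
  C          -0.0517   -0.02585     0.0517    0.07755
  E            3.899      1.404      2.647     0.3604
  solve Keq expr → x = 0.02585; check Q = 0.01537
Then remove 0.5292 M of D.
Step 3:
                   A          D          E          X
  I            3.899     0.8747      2.647     0.3604
  C          0.03111    0.01555   -0.03111   -0.04666
  E             3.93     0.8903      2.616     0.3138
  solve Keq expr → x = -0.01555; check Q = 0.01537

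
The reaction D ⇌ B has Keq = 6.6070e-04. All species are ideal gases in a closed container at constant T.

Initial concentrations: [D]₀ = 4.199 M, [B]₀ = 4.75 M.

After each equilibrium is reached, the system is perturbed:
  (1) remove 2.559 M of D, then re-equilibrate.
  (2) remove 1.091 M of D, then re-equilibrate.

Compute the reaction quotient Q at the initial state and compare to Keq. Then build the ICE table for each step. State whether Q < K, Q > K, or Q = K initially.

Q₀ = 1.131; Q > K (proceeds reverse)

Q₀ = 1.131 vs Keq = 6.6070e-04 ⇒ Q>K, reverse
Step 1:
                   D          B
  init         4.199       4.75
  Δ            4.744     -4.744
  eq           8.943   0.005909
  solve Keq expr → x = -4.744; check Q = 6.6070e-04
Then remove 2.559 M of D.
Step 2:
                   D          B
  init         6.384   0.005909
  Δ          0.00169   -0.00169
  eq           6.386   0.004219
  solve Keq expr → x = -0.00169; check Q = 6.6070e-04
Then remove 1.091 M of D.
Step 3:
                   D          B
  init         5.295   0.004219
  Δ       7.2035e-04 -7.2035e-04
  eq           5.296   0.003499
  solve Keq expr → x = -7.2035e-04; check Q = 6.6070e-04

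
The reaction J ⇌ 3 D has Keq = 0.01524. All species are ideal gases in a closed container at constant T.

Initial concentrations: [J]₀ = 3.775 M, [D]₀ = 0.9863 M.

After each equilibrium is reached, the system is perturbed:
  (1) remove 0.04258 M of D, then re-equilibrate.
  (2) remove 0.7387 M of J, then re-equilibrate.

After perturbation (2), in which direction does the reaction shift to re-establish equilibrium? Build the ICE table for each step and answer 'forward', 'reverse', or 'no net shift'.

Direction: reverse

Q₀ = 0.2542 vs Keq = 0.01524 ⇒ Q>K, reverse
Step 1:
                  J         D
  init        3.775    0.9863
  Δ          0.1979   -0.5936
  eq          3.973    0.3927
  solve Keq expr → x = -0.1979; check Q = 0.01524
Then remove 0.04258 M of D.
Step 2:
                  J         D
  init        3.973    0.3501
  Δ        -0.01404   0.04212
  eq          3.959    0.3922
  solve Keq expr → x = 0.01404; check Q = 0.01524
Then remove 0.7387 M of J.
Step 3:
                  J         D
  init         3.22    0.3922
  Δ        0.008589  -0.02577
  eq          3.229    0.3664
  solve Keq expr → x = -0.008589; check Q = 0.01524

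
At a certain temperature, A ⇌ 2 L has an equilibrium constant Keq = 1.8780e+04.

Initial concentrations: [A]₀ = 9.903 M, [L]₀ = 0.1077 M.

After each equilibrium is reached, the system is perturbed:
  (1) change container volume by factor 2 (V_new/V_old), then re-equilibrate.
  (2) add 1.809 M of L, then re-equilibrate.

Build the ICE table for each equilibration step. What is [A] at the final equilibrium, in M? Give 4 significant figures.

Q₀ = 0.001171 vs Keq = 1.8780e+04 ⇒ Q<K, forward
Step 1:
                   A          L
  init         9.903     0.1077
  Δ           -9.882      19.76
  eq         0.02103      19.87
  solve Keq expr → x = 9.882; check Q = 1.8780e+04
Then change container volume by factor 2 (V_new/V_old).
Step 2:
                   A          L
  init       0.01051      9.936
  Δ        -0.005246    0.01049
  eq        0.005268      9.946
  solve Keq expr → x = 0.005246; check Q = 1.8780e+04
Then add 1.809 M of L.
Step 3:
                   A          L
  init      0.005268      11.76
  Δ         0.002085   -0.00417
  eq        0.007353      11.75
  solve Keq expr → x = -0.002085; check Q = 1.8780e+04

[A]_eq = 0.007353 M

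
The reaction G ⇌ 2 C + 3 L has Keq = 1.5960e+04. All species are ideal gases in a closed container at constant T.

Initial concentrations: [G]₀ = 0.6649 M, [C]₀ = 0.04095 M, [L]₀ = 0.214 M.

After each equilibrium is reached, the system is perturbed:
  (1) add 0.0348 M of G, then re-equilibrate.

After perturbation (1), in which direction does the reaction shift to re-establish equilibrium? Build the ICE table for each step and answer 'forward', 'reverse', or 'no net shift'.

Q₀ = 2.4717e-05 vs Keq = 1.5960e+04 ⇒ Q<K, forward
Step 1:
                    G           C           L
  init         0.6649     0.04095       0.214
  Δ           -0.6636       1.327       1.991
  eq         0.001257       1.368       2.205
  solve Keq expr → x = 0.6636; check Q = 1.5960e+04
Then add 0.0348 M of G.
Step 2:
                    G           C           L
  init        0.03606       1.368       2.205
  Δ          -0.03447     0.06893      0.1034
  eq         0.001592       1.437       2.308
  solve Keq expr → x = 0.03447; check Q = 1.5960e+04

Direction: forward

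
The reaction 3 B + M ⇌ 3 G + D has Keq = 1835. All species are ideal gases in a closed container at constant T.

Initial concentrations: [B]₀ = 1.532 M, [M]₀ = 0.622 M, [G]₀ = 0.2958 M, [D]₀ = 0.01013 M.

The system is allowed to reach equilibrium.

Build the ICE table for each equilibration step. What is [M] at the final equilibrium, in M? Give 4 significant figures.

[M]_eq = 0.1732 M

Q₀ = 1.1723e-04 vs Keq = 1835 ⇒ Q<K, forward
Step 1:
                    B           M           G           D
  init          1.532       0.622      0.2958     0.01013
  Δ            -1.346     -0.4488       1.346      0.4488
  eq           0.1856      0.1732       1.642      0.4589
  solve Keq expr → x = 0.4488; check Q = 1835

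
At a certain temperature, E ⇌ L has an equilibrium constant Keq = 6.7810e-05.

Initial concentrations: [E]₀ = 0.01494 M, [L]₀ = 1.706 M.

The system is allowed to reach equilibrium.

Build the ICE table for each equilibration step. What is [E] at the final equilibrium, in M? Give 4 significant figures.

[E]_eq = 1.721 M

Q₀ = 114.2 vs Keq = 6.7810e-05 ⇒ Q>K, reverse
Step 1:
                    E           L
  init        0.01494       1.706
  Δ             1.706      -1.706
  eq            1.721  1.1669e-04
  solve Keq expr → x = -1.706; check Q = 6.7810e-05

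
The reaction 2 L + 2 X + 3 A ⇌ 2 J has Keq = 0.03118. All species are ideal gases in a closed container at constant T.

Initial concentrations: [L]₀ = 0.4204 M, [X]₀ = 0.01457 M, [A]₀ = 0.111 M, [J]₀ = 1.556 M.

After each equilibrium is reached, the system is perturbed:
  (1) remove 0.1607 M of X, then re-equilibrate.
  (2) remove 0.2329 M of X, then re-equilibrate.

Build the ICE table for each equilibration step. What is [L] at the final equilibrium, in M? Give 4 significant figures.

Q₀ = 4.7185e+07 vs Keq = 0.03118 ⇒ Q>K, reverse
Step 1:
                    L           X           A           J
  I            0.4204     0.01457       0.111       1.556
  C             1.014       1.014        1.52      -1.014
  E             1.434       1.028       1.631      0.5424
  solve Keq expr → x = -0.5068; check Q = 0.03118
Then remove 0.1607 M of X.
Step 2:
                    L           X           A           J
  I             1.434      0.8674       1.631      0.5424
  C           0.03345     0.03345     0.05017    -0.03345
  E             1.467      0.9009       1.682       0.509
  solve Keq expr → x = -0.01672; check Q = 0.03118
Then remove 0.2329 M of X.
Step 3:
                    L           X           A           J
  I             1.467       0.668       1.682       0.509
  C           0.05446     0.05446     0.08168    -0.05446
  E             1.522      0.7224       1.763      0.4545
  solve Keq expr → x = -0.02723; check Q = 0.03118

[L]_eq = 1.522 M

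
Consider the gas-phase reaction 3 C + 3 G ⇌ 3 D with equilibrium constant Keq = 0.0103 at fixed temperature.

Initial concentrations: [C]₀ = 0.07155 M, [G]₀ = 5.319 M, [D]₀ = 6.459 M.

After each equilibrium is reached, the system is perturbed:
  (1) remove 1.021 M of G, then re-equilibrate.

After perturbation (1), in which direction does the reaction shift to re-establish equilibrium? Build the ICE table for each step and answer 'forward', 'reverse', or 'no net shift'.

Q₀ = 4889 vs Keq = 0.0103 ⇒ Q>K, reverse
Step 1:
                    C           G           D
  Initial     0.07155       5.319       6.459
  Change        2.371       2.371      -2.371
  Equil         2.443        7.69       4.088
  solve Keq expr → x = -0.7905; check Q = 0.0103
Then remove 1.021 M of G.
Step 2:
                    C           G           D
  Initial       2.443       6.669       4.088
  Change       0.1796      0.1796     -0.1796
  Equil         2.623       6.849       3.908
  solve Keq expr → x = -0.05987; check Q = 0.0103

Direction: reverse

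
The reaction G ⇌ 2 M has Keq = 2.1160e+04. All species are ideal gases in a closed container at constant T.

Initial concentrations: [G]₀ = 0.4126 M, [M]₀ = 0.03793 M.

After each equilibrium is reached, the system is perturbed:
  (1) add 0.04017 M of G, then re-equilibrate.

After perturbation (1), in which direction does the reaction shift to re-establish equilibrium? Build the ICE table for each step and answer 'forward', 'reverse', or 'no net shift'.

Direction: forward

Q₀ = 0.003487 vs Keq = 2.1160e+04 ⇒ Q<K, forward
Step 1:
                   G          M
  I           0.4126    0.03793
  C          -0.4126     0.8251
  E       3.5202e-05     0.8631
  solve Keq expr → x = 0.4126; check Q = 2.1160e+04
Then add 0.04017 M of G.
Step 2:
                   G          M
  I          0.04021     0.8631
  C         -0.04016    0.08033
  E       4.2059e-05     0.9434
  solve Keq expr → x = 0.04016; check Q = 2.1160e+04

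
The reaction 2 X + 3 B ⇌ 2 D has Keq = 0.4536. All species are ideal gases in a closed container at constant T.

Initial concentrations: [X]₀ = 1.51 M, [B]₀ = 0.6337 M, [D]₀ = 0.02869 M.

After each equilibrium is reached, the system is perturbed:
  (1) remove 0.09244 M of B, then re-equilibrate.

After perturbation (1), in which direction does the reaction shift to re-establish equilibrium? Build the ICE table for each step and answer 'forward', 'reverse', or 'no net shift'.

Direction: reverse

Q₀ = 0.001419 vs Keq = 0.4536 ⇒ Q<K, forward
Step 1:
                  X         B         D
  I            1.51    0.6337   0.02869
  C         -0.1749   -0.2623    0.1749
  E           1.335    0.3714    0.2035
  solve Keq expr → x = 0.08743; check Q = 0.4536
Then remove 0.09244 M of B.
Step 2:
                  X         B         D
  I           1.335     0.279    0.2035
  C         0.03173    0.0476  -0.03173
  E           1.367    0.3266    0.1718
  solve Keq expr → x = -0.01587; check Q = 0.4536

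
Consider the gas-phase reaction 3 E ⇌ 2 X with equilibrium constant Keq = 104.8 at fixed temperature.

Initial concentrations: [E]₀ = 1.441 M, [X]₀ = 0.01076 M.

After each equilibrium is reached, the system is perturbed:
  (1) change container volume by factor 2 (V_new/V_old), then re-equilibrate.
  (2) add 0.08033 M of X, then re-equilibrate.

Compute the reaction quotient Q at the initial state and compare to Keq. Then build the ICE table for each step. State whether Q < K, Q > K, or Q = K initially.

Q₀ = 3.8693e-05; Q < K (proceeds forward)

Q₀ = 3.8693e-05 vs Keq = 104.8 ⇒ Q<K, forward
Step 1:
                    E           X
  init          1.441     0.01076
  Δ            -1.251      0.8343
  eq           0.1896       0.845
  solve Keq expr → x = 0.4171; check Q = 104.8
Then change container volume by factor 2 (V_new/V_old).
Step 2:
                    E           X
  init        0.09479      0.4225
  Δ           0.02187    -0.01458
  eq           0.1167      0.4079
  solve Keq expr → x = -0.007291; check Q = 104.8
Then add 0.08033 M of X.
Step 3:
                    E           X
  init         0.1167      0.4883
  Δ           0.01326    -0.00884
  eq           0.1299      0.4794
  solve Keq expr → x = -0.00442; check Q = 104.8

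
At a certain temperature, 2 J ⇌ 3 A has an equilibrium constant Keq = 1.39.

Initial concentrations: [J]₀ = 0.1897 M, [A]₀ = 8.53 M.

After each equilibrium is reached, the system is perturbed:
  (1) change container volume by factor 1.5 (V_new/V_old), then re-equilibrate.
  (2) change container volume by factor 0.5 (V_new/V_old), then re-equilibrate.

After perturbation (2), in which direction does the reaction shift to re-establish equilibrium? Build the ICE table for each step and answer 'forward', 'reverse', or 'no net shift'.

Q₀ = 1.7247e+04 vs Keq = 1.39 ⇒ Q>K, reverse
Step 1:
                  J         A
  Initial    0.1897      8.53
  Change      3.811    -5.717
  Equil       4.001     2.813
  solve Keq expr → x = -1.906; check Q = 1.39
Then change container volume by factor 1.5 (V_new/V_old).
Step 2:
                  J         A
  Initial     2.667     1.875
  Change     -0.133    0.1994
  Equil       2.535     2.075
  solve Keq expr → x = 0.06648; check Q = 1.39
Then change container volume by factor 0.5 (V_new/V_old).
Step 3:
                  J         A
  Initial     5.069     4.149
  Change     0.4442   -0.6663
  Equil       5.513     3.483
  solve Keq expr → x = -0.2221; check Q = 1.39

Direction: reverse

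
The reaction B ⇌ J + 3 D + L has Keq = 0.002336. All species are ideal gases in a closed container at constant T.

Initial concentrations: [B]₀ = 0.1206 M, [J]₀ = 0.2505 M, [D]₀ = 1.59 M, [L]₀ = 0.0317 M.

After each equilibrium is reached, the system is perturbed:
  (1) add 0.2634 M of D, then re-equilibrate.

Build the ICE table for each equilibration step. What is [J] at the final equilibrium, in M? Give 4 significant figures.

[J]_eq = 0.2191 M

Q₀ = 0.2647 vs Keq = 0.002336 ⇒ Q>K, reverse
Step 1:
                    B           J           D           L
  Initial      0.1206      0.2505        1.59      0.0317
  Change      0.03122    -0.03122    -0.09365    -0.03122
  Equil        0.1518      0.2193       1.496  4.8272e-04
  solve Keq expr → x = -0.03122; check Q = 0.002336
Then add 0.2634 M of D.
Step 2:
                    B           J           D           L
  Initial      0.1518      0.2193        1.76  4.8272e-04
  Change   1.8504e-04 -1.8504e-04 -5.5512e-04 -1.8504e-04
  Equil         0.152      0.2191       1.759  2.9768e-04
  solve Keq expr → x = -1.8504e-04; check Q = 0.002336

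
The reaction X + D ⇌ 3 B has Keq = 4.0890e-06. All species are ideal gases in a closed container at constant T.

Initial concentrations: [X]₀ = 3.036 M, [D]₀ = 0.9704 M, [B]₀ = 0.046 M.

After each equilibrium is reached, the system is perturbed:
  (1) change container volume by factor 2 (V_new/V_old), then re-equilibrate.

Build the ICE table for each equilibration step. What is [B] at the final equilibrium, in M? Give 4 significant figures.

[B]_eq = 0.01448 M

Q₀ = 3.3039e-05 vs Keq = 4.0890e-06 ⇒ Q>K, reverse
Step 1:
                    X           D           B
  init          3.036      0.9704       0.046
  Δ          0.007665    0.007665      -0.023
  eq            3.044      0.9781       0.023
  solve Keq expr → x = -0.007665; check Q = 4.0890e-06
Then change container volume by factor 2 (V_new/V_old).
Step 2:
                    X           D           B
  init          1.522       0.489      0.0115
  Δ       -9.9220e-04 -9.9220e-04    0.002977
  eq            1.521       0.488     0.01448
  solve Keq expr → x = 9.9220e-04; check Q = 4.0890e-06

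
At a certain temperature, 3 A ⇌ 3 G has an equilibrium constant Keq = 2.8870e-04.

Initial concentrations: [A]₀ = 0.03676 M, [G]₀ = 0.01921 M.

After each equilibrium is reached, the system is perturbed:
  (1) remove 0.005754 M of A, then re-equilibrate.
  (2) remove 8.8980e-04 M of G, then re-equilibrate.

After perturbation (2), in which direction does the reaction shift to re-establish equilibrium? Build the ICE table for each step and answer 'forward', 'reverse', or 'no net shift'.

Q₀ = 0.1427 vs Keq = 2.8870e-04 ⇒ Q>K, reverse
Step 1:
                   A          G
  init       0.03676    0.01921
  Δ          0.01574   -0.01574
  eq          0.0525    0.00347
  solve Keq expr → x = -0.005247; check Q = 2.8870e-04
Then remove 0.005754 M of A.
Step 2:
                   A          G
  init       0.04675    0.00347
  Δ       3.5672e-04 -3.5672e-04
  eq          0.0471   0.003113
  solve Keq expr → x = -1.1891e-04; check Q = 2.8870e-04
Then remove 8.8980e-04 M of G.
Step 3:
                   A          G
  init        0.0471   0.002223
  Δ       -8.3464e-04 8.3464e-04
  eq         0.04627   0.003058
  solve Keq expr → x = 2.7821e-04; check Q = 2.8870e-04

Direction: forward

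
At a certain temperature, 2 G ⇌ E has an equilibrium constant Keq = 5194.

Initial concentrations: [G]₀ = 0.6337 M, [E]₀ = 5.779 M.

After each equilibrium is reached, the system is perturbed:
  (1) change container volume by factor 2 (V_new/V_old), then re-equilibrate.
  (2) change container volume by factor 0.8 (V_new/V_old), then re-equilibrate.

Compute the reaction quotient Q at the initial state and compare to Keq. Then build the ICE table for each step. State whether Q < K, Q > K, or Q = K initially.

Q₀ = 14.39; Q < K (proceeds forward)

Q₀ = 14.39 vs Keq = 5194 ⇒ Q<K, forward
Step 1:
                   G          E
  init        0.6337      5.779
  Δ          -0.5995     0.2997
  eq         0.03421      6.079
  solve Keq expr → x = 0.2997; check Q = 5194
Then change container volume by factor 2 (V_new/V_old).
Step 2:
                   G          E
  init       0.01711      3.039
  Δ         0.007071  -0.003536
  eq         0.02418      3.036
  solve Keq expr → x = -0.003536; check Q = 5194
Then change container volume by factor 0.8 (V_new/V_old).
Step 3:
                   G          E
  init       0.03022      3.795
  Δ        -0.003185   0.001592
  eq         0.02704      3.796
  solve Keq expr → x = 0.001592; check Q = 5194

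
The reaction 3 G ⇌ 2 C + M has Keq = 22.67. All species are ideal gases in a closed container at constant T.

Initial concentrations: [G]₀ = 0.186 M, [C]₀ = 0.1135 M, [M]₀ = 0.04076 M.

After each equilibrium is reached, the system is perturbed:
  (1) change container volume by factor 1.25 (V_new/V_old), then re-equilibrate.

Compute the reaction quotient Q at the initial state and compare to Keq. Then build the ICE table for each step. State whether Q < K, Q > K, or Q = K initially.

Q₀ = 0.0816; Q < K (proceeds forward)

Q₀ = 0.0816 vs Keq = 22.67 ⇒ Q<K, forward
Step 1:
                  G         C         M
  init        0.186    0.1135   0.04076
  Δ         -0.1326   0.08837   0.04418
  eq        0.05345    0.2019   0.08494
  solve Keq expr → x = 0.04418; check Q = 22.67
Then change container volume by factor 1.25 (V_new/V_old).
Step 2:
                  G         C         M
  init      0.04276    0.1615   0.06795
  Δ               0         0         0
  eq        0.04276    0.1615   0.06795
  solve Keq expr → x = 0; check Q = 22.67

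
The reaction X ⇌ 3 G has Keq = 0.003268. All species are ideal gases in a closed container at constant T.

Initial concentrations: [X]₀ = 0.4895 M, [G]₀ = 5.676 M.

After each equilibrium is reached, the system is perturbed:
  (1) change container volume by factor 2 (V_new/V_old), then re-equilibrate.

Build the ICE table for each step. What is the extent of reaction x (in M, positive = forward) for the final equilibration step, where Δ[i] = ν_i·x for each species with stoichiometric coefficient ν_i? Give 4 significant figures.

Q₀ = 373.6 vs Keq = 0.003268 ⇒ Q>K, reverse
Step 1:
                   X          G
  init        0.4895      5.676
  Δ            1.827      -5.48
  eq           2.316     0.1963
  solve Keq expr → x = -1.827; check Q = 0.003268
Then change container volume by factor 2 (V_new/V_old).
Step 2:
                   X          G
  init         1.158    0.09817
  Δ         -0.01894    0.05681
  eq           1.139      0.155
  solve Keq expr → x = 0.01894; check Q = 0.003268

x = 0.01894 M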